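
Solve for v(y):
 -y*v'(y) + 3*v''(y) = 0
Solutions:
 v(y) = C1 + C2*erfi(sqrt(6)*y/6)


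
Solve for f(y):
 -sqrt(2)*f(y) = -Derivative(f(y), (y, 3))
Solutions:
 f(y) = C3*exp(2^(1/6)*y) + (C1*sin(2^(1/6)*sqrt(3)*y/2) + C2*cos(2^(1/6)*sqrt(3)*y/2))*exp(-2^(1/6)*y/2)


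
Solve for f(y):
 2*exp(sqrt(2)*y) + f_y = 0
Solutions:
 f(y) = C1 - sqrt(2)*exp(sqrt(2)*y)


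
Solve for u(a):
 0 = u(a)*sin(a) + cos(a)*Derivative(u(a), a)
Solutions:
 u(a) = C1*cos(a)


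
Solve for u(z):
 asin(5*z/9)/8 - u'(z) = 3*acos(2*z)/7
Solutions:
 u(z) = C1 - 3*z*acos(2*z)/7 + z*asin(5*z/9)/8 + 3*sqrt(1 - 4*z^2)/14 + sqrt(81 - 25*z^2)/40


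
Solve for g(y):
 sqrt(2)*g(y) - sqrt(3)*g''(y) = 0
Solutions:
 g(y) = C1*exp(-2^(1/4)*3^(3/4)*y/3) + C2*exp(2^(1/4)*3^(3/4)*y/3)


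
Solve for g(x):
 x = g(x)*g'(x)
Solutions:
 g(x) = -sqrt(C1 + x^2)
 g(x) = sqrt(C1 + x^2)


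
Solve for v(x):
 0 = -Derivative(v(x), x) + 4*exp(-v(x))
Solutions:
 v(x) = log(C1 + 4*x)


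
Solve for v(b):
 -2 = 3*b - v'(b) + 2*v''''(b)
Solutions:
 v(b) = C1 + C4*exp(2^(2/3)*b/2) + 3*b^2/2 + 2*b + (C2*sin(2^(2/3)*sqrt(3)*b/4) + C3*cos(2^(2/3)*sqrt(3)*b/4))*exp(-2^(2/3)*b/4)


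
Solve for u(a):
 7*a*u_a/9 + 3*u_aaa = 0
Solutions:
 u(a) = C1 + Integral(C2*airyai(-7^(1/3)*a/3) + C3*airybi(-7^(1/3)*a/3), a)


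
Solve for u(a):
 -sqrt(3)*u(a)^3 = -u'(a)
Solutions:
 u(a) = -sqrt(2)*sqrt(-1/(C1 + sqrt(3)*a))/2
 u(a) = sqrt(2)*sqrt(-1/(C1 + sqrt(3)*a))/2


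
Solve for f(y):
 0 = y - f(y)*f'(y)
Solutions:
 f(y) = -sqrt(C1 + y^2)
 f(y) = sqrt(C1 + y^2)


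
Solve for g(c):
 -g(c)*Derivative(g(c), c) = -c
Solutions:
 g(c) = -sqrt(C1 + c^2)
 g(c) = sqrt(C1 + c^2)


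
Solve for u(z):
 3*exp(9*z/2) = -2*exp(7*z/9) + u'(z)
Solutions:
 u(z) = C1 + 18*exp(7*z/9)/7 + 2*exp(9*z/2)/3


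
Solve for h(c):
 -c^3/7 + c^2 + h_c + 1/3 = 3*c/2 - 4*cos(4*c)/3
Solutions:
 h(c) = C1 + c^4/28 - c^3/3 + 3*c^2/4 - c/3 - sin(4*c)/3


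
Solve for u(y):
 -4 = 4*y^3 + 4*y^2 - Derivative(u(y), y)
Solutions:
 u(y) = C1 + y^4 + 4*y^3/3 + 4*y


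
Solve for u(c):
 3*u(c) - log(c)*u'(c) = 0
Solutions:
 u(c) = C1*exp(3*li(c))


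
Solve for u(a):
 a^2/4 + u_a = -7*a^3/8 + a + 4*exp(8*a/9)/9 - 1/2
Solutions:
 u(a) = C1 - 7*a^4/32 - a^3/12 + a^2/2 - a/2 + exp(8*a/9)/2


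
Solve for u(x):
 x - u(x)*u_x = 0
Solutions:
 u(x) = -sqrt(C1 + x^2)
 u(x) = sqrt(C1 + x^2)


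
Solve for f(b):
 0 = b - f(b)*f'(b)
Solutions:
 f(b) = -sqrt(C1 + b^2)
 f(b) = sqrt(C1 + b^2)


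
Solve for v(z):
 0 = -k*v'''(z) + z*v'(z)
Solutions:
 v(z) = C1 + Integral(C2*airyai(z*(1/k)^(1/3)) + C3*airybi(z*(1/k)^(1/3)), z)


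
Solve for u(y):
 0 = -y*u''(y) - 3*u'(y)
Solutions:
 u(y) = C1 + C2/y^2


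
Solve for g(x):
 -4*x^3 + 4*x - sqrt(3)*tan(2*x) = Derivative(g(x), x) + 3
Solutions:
 g(x) = C1 - x^4 + 2*x^2 - 3*x + sqrt(3)*log(cos(2*x))/2


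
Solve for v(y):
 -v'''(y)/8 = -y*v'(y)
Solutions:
 v(y) = C1 + Integral(C2*airyai(2*y) + C3*airybi(2*y), y)


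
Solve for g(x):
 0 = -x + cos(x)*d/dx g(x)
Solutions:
 g(x) = C1 + Integral(x/cos(x), x)


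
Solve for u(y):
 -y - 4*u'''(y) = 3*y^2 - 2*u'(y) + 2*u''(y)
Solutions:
 u(y) = C1 + C2*exp(-y) + C3*exp(y/2) + y^3/2 + 7*y^2/4 + 19*y/2


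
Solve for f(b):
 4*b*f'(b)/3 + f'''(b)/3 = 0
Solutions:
 f(b) = C1 + Integral(C2*airyai(-2^(2/3)*b) + C3*airybi(-2^(2/3)*b), b)


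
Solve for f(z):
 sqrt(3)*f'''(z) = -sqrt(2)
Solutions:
 f(z) = C1 + C2*z + C3*z^2 - sqrt(6)*z^3/18


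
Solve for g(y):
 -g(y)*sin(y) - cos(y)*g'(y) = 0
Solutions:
 g(y) = C1*cos(y)


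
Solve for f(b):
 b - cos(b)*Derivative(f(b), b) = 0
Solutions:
 f(b) = C1 + Integral(b/cos(b), b)


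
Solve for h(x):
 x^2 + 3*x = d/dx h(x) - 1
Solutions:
 h(x) = C1 + x^3/3 + 3*x^2/2 + x


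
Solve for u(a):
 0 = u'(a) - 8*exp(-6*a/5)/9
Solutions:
 u(a) = C1 - 20*exp(-6*a/5)/27


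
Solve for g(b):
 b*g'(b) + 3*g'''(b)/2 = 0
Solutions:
 g(b) = C1 + Integral(C2*airyai(-2^(1/3)*3^(2/3)*b/3) + C3*airybi(-2^(1/3)*3^(2/3)*b/3), b)


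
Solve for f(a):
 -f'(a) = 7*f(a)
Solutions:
 f(a) = C1*exp(-7*a)


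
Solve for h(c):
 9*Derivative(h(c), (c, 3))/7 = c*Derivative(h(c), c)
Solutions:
 h(c) = C1 + Integral(C2*airyai(21^(1/3)*c/3) + C3*airybi(21^(1/3)*c/3), c)


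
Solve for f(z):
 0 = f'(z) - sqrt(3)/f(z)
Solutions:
 f(z) = -sqrt(C1 + 2*sqrt(3)*z)
 f(z) = sqrt(C1 + 2*sqrt(3)*z)


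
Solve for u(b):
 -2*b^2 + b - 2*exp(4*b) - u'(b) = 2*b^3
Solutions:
 u(b) = C1 - b^4/2 - 2*b^3/3 + b^2/2 - exp(4*b)/2


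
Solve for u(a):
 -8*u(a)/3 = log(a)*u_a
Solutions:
 u(a) = C1*exp(-8*li(a)/3)


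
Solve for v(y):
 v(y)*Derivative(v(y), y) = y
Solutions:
 v(y) = -sqrt(C1 + y^2)
 v(y) = sqrt(C1 + y^2)


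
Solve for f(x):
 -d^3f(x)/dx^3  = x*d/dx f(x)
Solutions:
 f(x) = C1 + Integral(C2*airyai(-x) + C3*airybi(-x), x)


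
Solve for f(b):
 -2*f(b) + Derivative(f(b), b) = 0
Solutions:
 f(b) = C1*exp(2*b)


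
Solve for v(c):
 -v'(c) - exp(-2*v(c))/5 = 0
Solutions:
 v(c) = log(-sqrt(C1 - 10*c)) - log(5)
 v(c) = log(C1 - 10*c)/2 - log(5)


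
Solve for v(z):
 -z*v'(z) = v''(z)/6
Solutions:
 v(z) = C1 + C2*erf(sqrt(3)*z)


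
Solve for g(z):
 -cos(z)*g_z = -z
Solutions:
 g(z) = C1 + Integral(z/cos(z), z)


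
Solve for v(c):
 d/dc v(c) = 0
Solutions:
 v(c) = C1


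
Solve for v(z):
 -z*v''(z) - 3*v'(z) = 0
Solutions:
 v(z) = C1 + C2/z^2


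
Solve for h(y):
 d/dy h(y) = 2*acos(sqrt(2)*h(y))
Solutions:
 Integral(1/acos(sqrt(2)*_y), (_y, h(y))) = C1 + 2*y


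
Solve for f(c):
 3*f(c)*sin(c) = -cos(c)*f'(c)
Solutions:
 f(c) = C1*cos(c)^3


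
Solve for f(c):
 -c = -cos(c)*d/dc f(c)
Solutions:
 f(c) = C1 + Integral(c/cos(c), c)


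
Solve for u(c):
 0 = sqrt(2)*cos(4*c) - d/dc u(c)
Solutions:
 u(c) = C1 + sqrt(2)*sin(4*c)/4


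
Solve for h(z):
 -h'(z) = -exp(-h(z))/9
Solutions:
 h(z) = log(C1 + z/9)


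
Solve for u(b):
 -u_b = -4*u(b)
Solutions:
 u(b) = C1*exp(4*b)


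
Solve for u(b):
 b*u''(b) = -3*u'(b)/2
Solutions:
 u(b) = C1 + C2/sqrt(b)


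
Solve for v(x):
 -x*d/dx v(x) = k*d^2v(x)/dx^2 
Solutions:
 v(x) = C1 + C2*sqrt(k)*erf(sqrt(2)*x*sqrt(1/k)/2)


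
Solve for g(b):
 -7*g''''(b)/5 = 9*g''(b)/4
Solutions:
 g(b) = C1 + C2*b + C3*sin(3*sqrt(35)*b/14) + C4*cos(3*sqrt(35)*b/14)


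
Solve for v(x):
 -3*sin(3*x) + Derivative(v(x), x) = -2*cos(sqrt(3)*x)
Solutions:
 v(x) = C1 - 2*sqrt(3)*sin(sqrt(3)*x)/3 - cos(3*x)


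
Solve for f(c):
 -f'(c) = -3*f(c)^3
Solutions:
 f(c) = -sqrt(2)*sqrt(-1/(C1 + 3*c))/2
 f(c) = sqrt(2)*sqrt(-1/(C1 + 3*c))/2


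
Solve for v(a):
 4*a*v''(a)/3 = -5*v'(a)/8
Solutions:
 v(a) = C1 + C2*a^(17/32)


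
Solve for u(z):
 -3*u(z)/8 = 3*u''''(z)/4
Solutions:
 u(z) = (C1*sin(2^(1/4)*z/2) + C2*cos(2^(1/4)*z/2))*exp(-2^(1/4)*z/2) + (C3*sin(2^(1/4)*z/2) + C4*cos(2^(1/4)*z/2))*exp(2^(1/4)*z/2)


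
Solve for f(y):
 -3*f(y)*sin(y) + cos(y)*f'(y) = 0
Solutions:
 f(y) = C1/cos(y)^3


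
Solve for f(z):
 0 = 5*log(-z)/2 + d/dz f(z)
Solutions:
 f(z) = C1 - 5*z*log(-z)/2 + 5*z/2


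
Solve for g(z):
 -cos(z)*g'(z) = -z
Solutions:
 g(z) = C1 + Integral(z/cos(z), z)


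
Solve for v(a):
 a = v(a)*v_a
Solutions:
 v(a) = -sqrt(C1 + a^2)
 v(a) = sqrt(C1 + a^2)


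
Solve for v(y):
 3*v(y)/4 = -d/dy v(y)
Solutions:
 v(y) = C1*exp(-3*y/4)


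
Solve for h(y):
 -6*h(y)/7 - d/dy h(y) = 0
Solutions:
 h(y) = C1*exp(-6*y/7)


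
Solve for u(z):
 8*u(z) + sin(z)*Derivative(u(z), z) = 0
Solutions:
 u(z) = C1*(cos(z)^4 + 4*cos(z)^3 + 6*cos(z)^2 + 4*cos(z) + 1)/(cos(z)^4 - 4*cos(z)^3 + 6*cos(z)^2 - 4*cos(z) + 1)


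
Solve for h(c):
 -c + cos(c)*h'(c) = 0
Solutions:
 h(c) = C1 + Integral(c/cos(c), c)


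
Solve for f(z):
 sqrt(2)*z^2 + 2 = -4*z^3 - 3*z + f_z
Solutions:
 f(z) = C1 + z^4 + sqrt(2)*z^3/3 + 3*z^2/2 + 2*z


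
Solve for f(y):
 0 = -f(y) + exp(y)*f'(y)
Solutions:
 f(y) = C1*exp(-exp(-y))


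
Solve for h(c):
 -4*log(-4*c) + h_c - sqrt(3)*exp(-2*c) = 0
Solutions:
 h(c) = C1 + 4*c*log(-c) + 4*c*(-1 + 2*log(2)) - sqrt(3)*exp(-2*c)/2


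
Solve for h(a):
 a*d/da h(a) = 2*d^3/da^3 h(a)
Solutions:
 h(a) = C1 + Integral(C2*airyai(2^(2/3)*a/2) + C3*airybi(2^(2/3)*a/2), a)


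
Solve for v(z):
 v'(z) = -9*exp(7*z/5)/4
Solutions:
 v(z) = C1 - 45*exp(7*z/5)/28


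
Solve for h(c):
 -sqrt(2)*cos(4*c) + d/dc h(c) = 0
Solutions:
 h(c) = C1 + sqrt(2)*sin(4*c)/4


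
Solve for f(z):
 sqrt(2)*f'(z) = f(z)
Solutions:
 f(z) = C1*exp(sqrt(2)*z/2)


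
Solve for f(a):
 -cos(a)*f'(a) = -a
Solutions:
 f(a) = C1 + Integral(a/cos(a), a)


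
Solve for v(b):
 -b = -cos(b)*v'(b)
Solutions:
 v(b) = C1 + Integral(b/cos(b), b)


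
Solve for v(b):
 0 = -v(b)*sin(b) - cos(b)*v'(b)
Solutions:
 v(b) = C1*cos(b)


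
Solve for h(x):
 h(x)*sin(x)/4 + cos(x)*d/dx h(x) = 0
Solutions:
 h(x) = C1*cos(x)^(1/4)


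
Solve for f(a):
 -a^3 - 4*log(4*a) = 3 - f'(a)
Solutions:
 f(a) = C1 + a^4/4 + 4*a*log(a) - a + a*log(256)


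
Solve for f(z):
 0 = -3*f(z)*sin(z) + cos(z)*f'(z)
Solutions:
 f(z) = C1/cos(z)^3


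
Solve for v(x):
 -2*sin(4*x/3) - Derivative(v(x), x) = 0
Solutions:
 v(x) = C1 + 3*cos(4*x/3)/2


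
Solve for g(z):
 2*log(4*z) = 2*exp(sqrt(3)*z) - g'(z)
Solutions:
 g(z) = C1 - 2*z*log(z) + 2*z*(1 - 2*log(2)) + 2*sqrt(3)*exp(sqrt(3)*z)/3


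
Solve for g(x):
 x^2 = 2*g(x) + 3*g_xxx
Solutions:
 g(x) = C3*exp(-2^(1/3)*3^(2/3)*x/3) + x^2/2 + (C1*sin(2^(1/3)*3^(1/6)*x/2) + C2*cos(2^(1/3)*3^(1/6)*x/2))*exp(2^(1/3)*3^(2/3)*x/6)


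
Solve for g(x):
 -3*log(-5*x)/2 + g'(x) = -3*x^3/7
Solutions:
 g(x) = C1 - 3*x^4/28 + 3*x*log(-x)/2 + 3*x*(-1 + log(5))/2


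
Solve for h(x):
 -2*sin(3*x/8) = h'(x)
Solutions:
 h(x) = C1 + 16*cos(3*x/8)/3


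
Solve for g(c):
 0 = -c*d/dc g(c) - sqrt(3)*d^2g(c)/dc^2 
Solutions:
 g(c) = C1 + C2*erf(sqrt(2)*3^(3/4)*c/6)


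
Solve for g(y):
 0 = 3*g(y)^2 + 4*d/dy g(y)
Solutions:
 g(y) = 4/(C1 + 3*y)


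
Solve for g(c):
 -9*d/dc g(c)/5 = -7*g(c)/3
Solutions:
 g(c) = C1*exp(35*c/27)


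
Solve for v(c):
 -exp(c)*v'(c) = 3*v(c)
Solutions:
 v(c) = C1*exp(3*exp(-c))


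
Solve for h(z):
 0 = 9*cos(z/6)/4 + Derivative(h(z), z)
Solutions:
 h(z) = C1 - 27*sin(z/6)/2


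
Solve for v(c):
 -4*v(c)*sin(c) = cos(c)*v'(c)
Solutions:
 v(c) = C1*cos(c)^4


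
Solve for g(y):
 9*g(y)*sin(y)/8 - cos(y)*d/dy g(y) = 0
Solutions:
 g(y) = C1/cos(y)^(9/8)


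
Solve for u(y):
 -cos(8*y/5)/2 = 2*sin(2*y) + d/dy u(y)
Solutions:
 u(y) = C1 - 5*sin(8*y/5)/16 + cos(2*y)


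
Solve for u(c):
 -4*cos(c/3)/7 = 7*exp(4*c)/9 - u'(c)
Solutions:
 u(c) = C1 + 7*exp(4*c)/36 + 12*sin(c/3)/7


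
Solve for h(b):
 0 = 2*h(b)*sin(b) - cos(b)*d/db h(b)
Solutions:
 h(b) = C1/cos(b)^2


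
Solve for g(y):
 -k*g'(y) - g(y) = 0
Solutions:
 g(y) = C1*exp(-y/k)


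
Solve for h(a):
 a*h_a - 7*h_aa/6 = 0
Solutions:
 h(a) = C1 + C2*erfi(sqrt(21)*a/7)


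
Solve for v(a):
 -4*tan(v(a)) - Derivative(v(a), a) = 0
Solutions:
 v(a) = pi - asin(C1*exp(-4*a))
 v(a) = asin(C1*exp(-4*a))


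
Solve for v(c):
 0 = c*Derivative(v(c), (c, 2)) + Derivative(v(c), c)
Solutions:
 v(c) = C1 + C2*log(c)


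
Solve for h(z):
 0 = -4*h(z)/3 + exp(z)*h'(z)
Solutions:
 h(z) = C1*exp(-4*exp(-z)/3)


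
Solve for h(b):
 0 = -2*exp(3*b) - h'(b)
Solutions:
 h(b) = C1 - 2*exp(3*b)/3


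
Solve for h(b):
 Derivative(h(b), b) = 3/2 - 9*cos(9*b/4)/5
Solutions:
 h(b) = C1 + 3*b/2 - 4*sin(9*b/4)/5


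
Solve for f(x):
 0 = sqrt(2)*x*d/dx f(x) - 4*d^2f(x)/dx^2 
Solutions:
 f(x) = C1 + C2*erfi(2^(3/4)*x/4)


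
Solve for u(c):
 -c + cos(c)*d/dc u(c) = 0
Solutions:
 u(c) = C1 + Integral(c/cos(c), c)


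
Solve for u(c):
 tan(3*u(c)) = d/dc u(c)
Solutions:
 u(c) = -asin(C1*exp(3*c))/3 + pi/3
 u(c) = asin(C1*exp(3*c))/3


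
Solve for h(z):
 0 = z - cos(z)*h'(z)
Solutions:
 h(z) = C1 + Integral(z/cos(z), z)


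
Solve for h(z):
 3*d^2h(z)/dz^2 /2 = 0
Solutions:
 h(z) = C1 + C2*z


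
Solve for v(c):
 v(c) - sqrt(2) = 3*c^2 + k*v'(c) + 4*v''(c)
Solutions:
 v(c) = C1*exp(c*(-k + sqrt(k^2 + 16))/8) + C2*exp(-c*(k + sqrt(k^2 + 16))/8) + 3*c^2 + 6*c*k + 6*k^2 + sqrt(2) + 24


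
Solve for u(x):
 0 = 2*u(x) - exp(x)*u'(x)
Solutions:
 u(x) = C1*exp(-2*exp(-x))


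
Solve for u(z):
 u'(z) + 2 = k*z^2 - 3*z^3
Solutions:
 u(z) = C1 + k*z^3/3 - 3*z^4/4 - 2*z


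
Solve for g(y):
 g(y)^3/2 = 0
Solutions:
 g(y) = 0


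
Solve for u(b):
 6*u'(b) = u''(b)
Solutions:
 u(b) = C1 + C2*exp(6*b)


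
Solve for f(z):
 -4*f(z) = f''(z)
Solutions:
 f(z) = C1*sin(2*z) + C2*cos(2*z)


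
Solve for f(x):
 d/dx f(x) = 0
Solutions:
 f(x) = C1


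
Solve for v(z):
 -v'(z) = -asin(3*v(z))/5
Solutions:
 Integral(1/asin(3*_y), (_y, v(z))) = C1 + z/5


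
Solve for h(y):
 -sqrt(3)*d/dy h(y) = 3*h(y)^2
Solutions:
 h(y) = 1/(C1 + sqrt(3)*y)


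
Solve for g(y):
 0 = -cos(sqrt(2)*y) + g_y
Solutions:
 g(y) = C1 + sqrt(2)*sin(sqrt(2)*y)/2


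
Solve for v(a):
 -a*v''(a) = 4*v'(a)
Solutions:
 v(a) = C1 + C2/a^3


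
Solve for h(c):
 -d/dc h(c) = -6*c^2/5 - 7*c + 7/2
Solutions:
 h(c) = C1 + 2*c^3/5 + 7*c^2/2 - 7*c/2


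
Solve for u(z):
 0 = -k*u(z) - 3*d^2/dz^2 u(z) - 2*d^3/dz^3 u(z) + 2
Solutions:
 u(z) = C1*exp(-z*((2*k + sqrt((2*k + 1)^2 - 1) + 1)^(1/3) + 1 + (2*k + sqrt((2*k + 1)^2 - 1) + 1)^(-1/3))/2) + C2*exp(z*((2*k + sqrt((2*k + 1)^2 - 1) + 1)^(1/3)/4 - sqrt(3)*I*(2*k + sqrt((2*k + 1)^2 - 1) + 1)^(1/3)/4 - 1/2 - 1/((-1 + sqrt(3)*I)*(2*k + sqrt((2*k + 1)^2 - 1) + 1)^(1/3)))) + C3*exp(z*((2*k + sqrt((2*k + 1)^2 - 1) + 1)^(1/3)/4 + sqrt(3)*I*(2*k + sqrt((2*k + 1)^2 - 1) + 1)^(1/3)/4 - 1/2 + 1/((1 + sqrt(3)*I)*(2*k + sqrt((2*k + 1)^2 - 1) + 1)^(1/3)))) + 2/k


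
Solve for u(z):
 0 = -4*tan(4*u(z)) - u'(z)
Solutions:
 u(z) = -asin(C1*exp(-16*z))/4 + pi/4
 u(z) = asin(C1*exp(-16*z))/4


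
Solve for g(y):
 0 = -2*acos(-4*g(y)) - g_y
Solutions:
 Integral(1/acos(-4*_y), (_y, g(y))) = C1 - 2*y


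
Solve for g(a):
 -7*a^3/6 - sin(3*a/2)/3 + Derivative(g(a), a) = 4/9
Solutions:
 g(a) = C1 + 7*a^4/24 + 4*a/9 - 2*cos(3*a/2)/9


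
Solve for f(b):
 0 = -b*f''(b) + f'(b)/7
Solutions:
 f(b) = C1 + C2*b^(8/7)


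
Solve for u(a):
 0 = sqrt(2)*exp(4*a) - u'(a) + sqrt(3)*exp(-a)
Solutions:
 u(a) = C1 + sqrt(2)*exp(4*a)/4 - sqrt(3)*exp(-a)


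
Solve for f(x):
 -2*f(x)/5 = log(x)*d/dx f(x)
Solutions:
 f(x) = C1*exp(-2*li(x)/5)


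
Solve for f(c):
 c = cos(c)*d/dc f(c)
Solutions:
 f(c) = C1 + Integral(c/cos(c), c)


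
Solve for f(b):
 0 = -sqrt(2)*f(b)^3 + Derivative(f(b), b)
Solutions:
 f(b) = -sqrt(2)*sqrt(-1/(C1 + sqrt(2)*b))/2
 f(b) = sqrt(2)*sqrt(-1/(C1 + sqrt(2)*b))/2


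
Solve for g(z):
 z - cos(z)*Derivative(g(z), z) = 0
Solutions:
 g(z) = C1 + Integral(z/cos(z), z)


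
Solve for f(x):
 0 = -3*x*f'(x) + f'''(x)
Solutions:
 f(x) = C1 + Integral(C2*airyai(3^(1/3)*x) + C3*airybi(3^(1/3)*x), x)


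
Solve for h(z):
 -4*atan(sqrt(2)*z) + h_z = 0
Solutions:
 h(z) = C1 + 4*z*atan(sqrt(2)*z) - sqrt(2)*log(2*z^2 + 1)


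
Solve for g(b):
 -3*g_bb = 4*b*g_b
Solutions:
 g(b) = C1 + C2*erf(sqrt(6)*b/3)


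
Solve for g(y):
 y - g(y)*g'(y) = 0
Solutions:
 g(y) = -sqrt(C1 + y^2)
 g(y) = sqrt(C1 + y^2)


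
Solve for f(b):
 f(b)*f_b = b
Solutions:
 f(b) = -sqrt(C1 + b^2)
 f(b) = sqrt(C1 + b^2)


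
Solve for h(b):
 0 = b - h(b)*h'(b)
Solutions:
 h(b) = -sqrt(C1 + b^2)
 h(b) = sqrt(C1 + b^2)


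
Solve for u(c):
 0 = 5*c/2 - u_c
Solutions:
 u(c) = C1 + 5*c^2/4


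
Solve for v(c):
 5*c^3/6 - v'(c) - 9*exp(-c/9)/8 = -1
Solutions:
 v(c) = C1 + 5*c^4/24 + c + 81*exp(-c/9)/8


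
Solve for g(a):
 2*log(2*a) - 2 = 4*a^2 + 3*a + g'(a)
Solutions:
 g(a) = C1 - 4*a^3/3 - 3*a^2/2 + 2*a*log(a) - 4*a + 2*a*log(2)


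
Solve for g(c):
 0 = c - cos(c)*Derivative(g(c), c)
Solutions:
 g(c) = C1 + Integral(c/cos(c), c)


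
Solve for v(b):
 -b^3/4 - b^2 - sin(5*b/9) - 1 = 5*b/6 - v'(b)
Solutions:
 v(b) = C1 + b^4/16 + b^3/3 + 5*b^2/12 + b - 9*cos(5*b/9)/5


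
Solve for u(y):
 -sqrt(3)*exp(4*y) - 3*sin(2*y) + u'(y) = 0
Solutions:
 u(y) = C1 + sqrt(3)*exp(4*y)/4 - 3*cos(2*y)/2


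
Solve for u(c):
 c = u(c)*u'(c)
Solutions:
 u(c) = -sqrt(C1 + c^2)
 u(c) = sqrt(C1 + c^2)


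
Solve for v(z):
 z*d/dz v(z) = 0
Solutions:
 v(z) = C1


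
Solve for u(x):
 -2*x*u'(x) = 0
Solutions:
 u(x) = C1


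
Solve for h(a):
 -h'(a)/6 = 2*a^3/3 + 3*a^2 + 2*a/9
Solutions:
 h(a) = C1 - a^4 - 6*a^3 - 2*a^2/3


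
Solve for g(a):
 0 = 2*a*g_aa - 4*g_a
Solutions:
 g(a) = C1 + C2*a^3


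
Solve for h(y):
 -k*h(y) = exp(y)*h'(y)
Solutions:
 h(y) = C1*exp(k*exp(-y))


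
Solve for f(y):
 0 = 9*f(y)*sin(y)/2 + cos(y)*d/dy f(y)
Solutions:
 f(y) = C1*cos(y)^(9/2)


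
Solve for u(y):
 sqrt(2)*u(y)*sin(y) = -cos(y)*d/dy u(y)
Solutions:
 u(y) = C1*cos(y)^(sqrt(2))


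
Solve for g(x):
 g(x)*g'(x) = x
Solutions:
 g(x) = -sqrt(C1 + x^2)
 g(x) = sqrt(C1 + x^2)


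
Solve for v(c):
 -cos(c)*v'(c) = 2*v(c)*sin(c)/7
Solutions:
 v(c) = C1*cos(c)^(2/7)


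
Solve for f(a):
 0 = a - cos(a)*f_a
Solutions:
 f(a) = C1 + Integral(a/cos(a), a)


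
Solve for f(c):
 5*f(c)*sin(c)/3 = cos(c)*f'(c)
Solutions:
 f(c) = C1/cos(c)^(5/3)


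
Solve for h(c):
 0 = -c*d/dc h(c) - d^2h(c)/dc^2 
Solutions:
 h(c) = C1 + C2*erf(sqrt(2)*c/2)


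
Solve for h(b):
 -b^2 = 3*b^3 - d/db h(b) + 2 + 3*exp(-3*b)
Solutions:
 h(b) = C1 + 3*b^4/4 + b^3/3 + 2*b - exp(-3*b)


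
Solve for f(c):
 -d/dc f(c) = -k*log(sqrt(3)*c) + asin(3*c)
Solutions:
 f(c) = C1 + c*k*(log(c) - 1) + c*k*log(3)/2 - c*asin(3*c) - sqrt(1 - 9*c^2)/3


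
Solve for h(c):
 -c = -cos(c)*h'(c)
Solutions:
 h(c) = C1 + Integral(c/cos(c), c)


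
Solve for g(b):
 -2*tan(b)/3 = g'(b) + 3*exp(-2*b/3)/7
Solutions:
 g(b) = C1 - log(tan(b)^2 + 1)/3 + 9*exp(-2*b/3)/14


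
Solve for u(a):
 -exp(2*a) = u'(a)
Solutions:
 u(a) = C1 - exp(2*a)/2


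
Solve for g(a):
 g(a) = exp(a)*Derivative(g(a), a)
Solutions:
 g(a) = C1*exp(-exp(-a))


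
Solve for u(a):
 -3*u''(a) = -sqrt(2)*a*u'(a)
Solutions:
 u(a) = C1 + C2*erfi(2^(3/4)*sqrt(3)*a/6)


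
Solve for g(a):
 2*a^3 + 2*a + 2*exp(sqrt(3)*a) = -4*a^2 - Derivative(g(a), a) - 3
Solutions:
 g(a) = C1 - a^4/2 - 4*a^3/3 - a^2 - 3*a - 2*sqrt(3)*exp(sqrt(3)*a)/3


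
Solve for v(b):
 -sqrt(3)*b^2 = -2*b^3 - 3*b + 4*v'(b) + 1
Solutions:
 v(b) = C1 + b^4/8 - sqrt(3)*b^3/12 + 3*b^2/8 - b/4


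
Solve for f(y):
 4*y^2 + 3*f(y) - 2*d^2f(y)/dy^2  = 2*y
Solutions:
 f(y) = C1*exp(-sqrt(6)*y/2) + C2*exp(sqrt(6)*y/2) - 4*y^2/3 + 2*y/3 - 16/9


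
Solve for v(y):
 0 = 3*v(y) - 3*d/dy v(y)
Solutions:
 v(y) = C1*exp(y)


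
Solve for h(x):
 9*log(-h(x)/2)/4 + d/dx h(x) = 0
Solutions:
 4*Integral(1/(log(-_y) - log(2)), (_y, h(x)))/9 = C1 - x


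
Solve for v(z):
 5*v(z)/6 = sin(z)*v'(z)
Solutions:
 v(z) = C1*(cos(z) - 1)^(5/12)/(cos(z) + 1)^(5/12)


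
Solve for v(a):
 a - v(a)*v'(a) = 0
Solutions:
 v(a) = -sqrt(C1 + a^2)
 v(a) = sqrt(C1 + a^2)


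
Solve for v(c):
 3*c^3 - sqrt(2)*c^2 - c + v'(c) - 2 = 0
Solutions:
 v(c) = C1 - 3*c^4/4 + sqrt(2)*c^3/3 + c^2/2 + 2*c


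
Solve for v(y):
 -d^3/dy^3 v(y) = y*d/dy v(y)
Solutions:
 v(y) = C1 + Integral(C2*airyai(-y) + C3*airybi(-y), y)


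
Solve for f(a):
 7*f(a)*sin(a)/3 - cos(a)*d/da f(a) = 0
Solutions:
 f(a) = C1/cos(a)^(7/3)


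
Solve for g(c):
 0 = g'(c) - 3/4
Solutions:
 g(c) = C1 + 3*c/4


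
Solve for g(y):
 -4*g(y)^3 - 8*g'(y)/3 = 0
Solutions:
 g(y) = -sqrt(-1/(C1 - 3*y))
 g(y) = sqrt(-1/(C1 - 3*y))


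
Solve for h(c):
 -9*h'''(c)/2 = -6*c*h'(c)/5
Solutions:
 h(c) = C1 + Integral(C2*airyai(30^(2/3)*c/15) + C3*airybi(30^(2/3)*c/15), c)


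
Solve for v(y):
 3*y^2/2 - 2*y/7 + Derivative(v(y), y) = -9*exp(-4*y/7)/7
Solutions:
 v(y) = C1 - y^3/2 + y^2/7 + 9*exp(-4*y/7)/4


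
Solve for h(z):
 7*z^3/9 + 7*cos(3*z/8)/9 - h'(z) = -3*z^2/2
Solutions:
 h(z) = C1 + 7*z^4/36 + z^3/2 + 56*sin(3*z/8)/27


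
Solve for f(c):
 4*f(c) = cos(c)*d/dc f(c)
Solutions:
 f(c) = C1*(sin(c)^2 + 2*sin(c) + 1)/(sin(c)^2 - 2*sin(c) + 1)


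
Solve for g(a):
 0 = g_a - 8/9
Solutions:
 g(a) = C1 + 8*a/9


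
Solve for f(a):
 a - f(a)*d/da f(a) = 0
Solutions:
 f(a) = -sqrt(C1 + a^2)
 f(a) = sqrt(C1 + a^2)


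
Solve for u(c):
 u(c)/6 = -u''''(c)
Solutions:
 u(c) = (C1*sin(2^(1/4)*3^(3/4)*c/6) + C2*cos(2^(1/4)*3^(3/4)*c/6))*exp(-2^(1/4)*3^(3/4)*c/6) + (C3*sin(2^(1/4)*3^(3/4)*c/6) + C4*cos(2^(1/4)*3^(3/4)*c/6))*exp(2^(1/4)*3^(3/4)*c/6)


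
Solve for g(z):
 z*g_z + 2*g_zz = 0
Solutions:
 g(z) = C1 + C2*erf(z/2)


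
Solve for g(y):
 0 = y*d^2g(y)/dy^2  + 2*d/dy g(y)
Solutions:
 g(y) = C1 + C2/y


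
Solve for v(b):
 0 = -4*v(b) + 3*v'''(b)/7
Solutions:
 v(b) = C3*exp(28^(1/3)*3^(2/3)*b/3) + (C1*sin(28^(1/3)*3^(1/6)*b/2) + C2*cos(28^(1/3)*3^(1/6)*b/2))*exp(-28^(1/3)*3^(2/3)*b/6)


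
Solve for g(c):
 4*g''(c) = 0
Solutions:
 g(c) = C1 + C2*c


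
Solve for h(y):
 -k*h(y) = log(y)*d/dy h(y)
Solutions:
 h(y) = C1*exp(-k*li(y))


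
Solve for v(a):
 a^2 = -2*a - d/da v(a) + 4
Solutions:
 v(a) = C1 - a^3/3 - a^2 + 4*a


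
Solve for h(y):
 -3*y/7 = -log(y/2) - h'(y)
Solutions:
 h(y) = C1 + 3*y^2/14 - y*log(y) + y*log(2) + y


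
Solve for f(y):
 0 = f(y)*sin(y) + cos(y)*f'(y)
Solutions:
 f(y) = C1*cos(y)


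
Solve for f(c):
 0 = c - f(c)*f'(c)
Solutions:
 f(c) = -sqrt(C1 + c^2)
 f(c) = sqrt(C1 + c^2)


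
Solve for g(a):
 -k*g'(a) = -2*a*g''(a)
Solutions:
 g(a) = C1 + a^(re(k)/2 + 1)*(C2*sin(log(a)*Abs(im(k))/2) + C3*cos(log(a)*im(k)/2))


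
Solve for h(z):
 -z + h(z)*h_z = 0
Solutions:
 h(z) = -sqrt(C1 + z^2)
 h(z) = sqrt(C1 + z^2)


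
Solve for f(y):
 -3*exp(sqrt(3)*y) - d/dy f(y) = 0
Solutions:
 f(y) = C1 - sqrt(3)*exp(sqrt(3)*y)


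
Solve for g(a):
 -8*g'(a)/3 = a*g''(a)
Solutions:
 g(a) = C1 + C2/a^(5/3)


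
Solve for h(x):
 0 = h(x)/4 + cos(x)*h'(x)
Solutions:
 h(x) = C1*(sin(x) - 1)^(1/8)/(sin(x) + 1)^(1/8)


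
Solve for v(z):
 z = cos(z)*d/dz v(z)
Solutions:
 v(z) = C1 + Integral(z/cos(z), z)


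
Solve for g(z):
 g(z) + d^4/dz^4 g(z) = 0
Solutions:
 g(z) = (C1*sin(sqrt(2)*z/2) + C2*cos(sqrt(2)*z/2))*exp(-sqrt(2)*z/2) + (C3*sin(sqrt(2)*z/2) + C4*cos(sqrt(2)*z/2))*exp(sqrt(2)*z/2)


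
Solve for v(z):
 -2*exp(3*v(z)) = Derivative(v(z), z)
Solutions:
 v(z) = log((-3^(2/3) - 3*3^(1/6)*I)*(1/(C1 + 2*z))^(1/3)/6)
 v(z) = log((-3^(2/3) + 3*3^(1/6)*I)*(1/(C1 + 2*z))^(1/3)/6)
 v(z) = log(1/(C1 + 6*z))/3


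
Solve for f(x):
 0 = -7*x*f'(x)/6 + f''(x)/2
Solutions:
 f(x) = C1 + C2*erfi(sqrt(42)*x/6)


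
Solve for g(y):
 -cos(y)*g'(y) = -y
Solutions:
 g(y) = C1 + Integral(y/cos(y), y)


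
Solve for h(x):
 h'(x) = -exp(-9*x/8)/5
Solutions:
 h(x) = C1 + 8*exp(-9*x/8)/45


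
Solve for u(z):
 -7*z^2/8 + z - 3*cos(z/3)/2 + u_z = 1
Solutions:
 u(z) = C1 + 7*z^3/24 - z^2/2 + z + 9*sin(z/3)/2


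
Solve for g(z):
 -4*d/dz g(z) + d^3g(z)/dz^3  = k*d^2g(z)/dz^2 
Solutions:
 g(z) = C1 + C2*exp(z*(k - sqrt(k^2 + 16))/2) + C3*exp(z*(k + sqrt(k^2 + 16))/2)


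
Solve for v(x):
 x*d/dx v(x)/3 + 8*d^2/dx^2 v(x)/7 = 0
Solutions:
 v(x) = C1 + C2*erf(sqrt(21)*x/12)


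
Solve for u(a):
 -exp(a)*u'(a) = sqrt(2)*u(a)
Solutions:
 u(a) = C1*exp(sqrt(2)*exp(-a))


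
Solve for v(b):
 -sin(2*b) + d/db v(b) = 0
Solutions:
 v(b) = C1 - cos(2*b)/2


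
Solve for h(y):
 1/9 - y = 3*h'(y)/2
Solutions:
 h(y) = C1 - y^2/3 + 2*y/27


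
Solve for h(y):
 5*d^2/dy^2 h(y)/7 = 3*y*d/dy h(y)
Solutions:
 h(y) = C1 + C2*erfi(sqrt(210)*y/10)


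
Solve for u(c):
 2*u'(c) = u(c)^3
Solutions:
 u(c) = -sqrt(-1/(C1 + c))
 u(c) = sqrt(-1/(C1 + c))


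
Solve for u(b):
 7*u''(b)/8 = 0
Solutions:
 u(b) = C1 + C2*b


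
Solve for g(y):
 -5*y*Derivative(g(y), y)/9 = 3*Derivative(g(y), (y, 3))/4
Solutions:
 g(y) = C1 + Integral(C2*airyai(-20^(1/3)*y/3) + C3*airybi(-20^(1/3)*y/3), y)


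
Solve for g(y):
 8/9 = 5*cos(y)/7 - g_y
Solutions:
 g(y) = C1 - 8*y/9 + 5*sin(y)/7


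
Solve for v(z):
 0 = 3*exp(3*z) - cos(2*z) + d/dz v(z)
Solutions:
 v(z) = C1 - exp(3*z) + sin(2*z)/2


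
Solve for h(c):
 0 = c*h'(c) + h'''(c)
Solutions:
 h(c) = C1 + Integral(C2*airyai(-c) + C3*airybi(-c), c)


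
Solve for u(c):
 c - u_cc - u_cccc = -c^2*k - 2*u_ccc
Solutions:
 u(c) = C1 + C4*exp(c) + c^4*k/12 + c^3*(4*k + 1)/6 + c^2*(3*k + 1) + c*(C2 + C3*exp(c))


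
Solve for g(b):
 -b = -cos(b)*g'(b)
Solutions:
 g(b) = C1 + Integral(b/cos(b), b)


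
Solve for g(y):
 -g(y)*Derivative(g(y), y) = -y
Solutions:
 g(y) = -sqrt(C1 + y^2)
 g(y) = sqrt(C1 + y^2)


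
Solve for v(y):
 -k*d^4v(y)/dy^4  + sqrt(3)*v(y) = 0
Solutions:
 v(y) = C1*exp(-3^(1/8)*y*(1/k)^(1/4)) + C2*exp(3^(1/8)*y*(1/k)^(1/4)) + C3*exp(-3^(1/8)*I*y*(1/k)^(1/4)) + C4*exp(3^(1/8)*I*y*(1/k)^(1/4))


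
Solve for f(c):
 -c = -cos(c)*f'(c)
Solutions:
 f(c) = C1 + Integral(c/cos(c), c)


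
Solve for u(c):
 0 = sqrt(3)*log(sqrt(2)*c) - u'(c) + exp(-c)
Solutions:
 u(c) = C1 + sqrt(3)*c*log(c) + sqrt(3)*c*(-1 + log(2)/2) - exp(-c)


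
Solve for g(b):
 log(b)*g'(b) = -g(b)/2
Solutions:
 g(b) = C1*exp(-li(b)/2)


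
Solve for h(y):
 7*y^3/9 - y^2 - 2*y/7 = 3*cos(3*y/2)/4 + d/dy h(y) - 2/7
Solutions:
 h(y) = C1 + 7*y^4/36 - y^3/3 - y^2/7 + 2*y/7 - sin(3*y/2)/2


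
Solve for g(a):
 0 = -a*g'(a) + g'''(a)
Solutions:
 g(a) = C1 + Integral(C2*airyai(a) + C3*airybi(a), a)


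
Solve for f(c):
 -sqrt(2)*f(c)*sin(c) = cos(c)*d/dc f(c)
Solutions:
 f(c) = C1*cos(c)^(sqrt(2))


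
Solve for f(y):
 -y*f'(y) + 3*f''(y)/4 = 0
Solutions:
 f(y) = C1 + C2*erfi(sqrt(6)*y/3)


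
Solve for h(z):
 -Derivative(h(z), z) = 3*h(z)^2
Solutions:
 h(z) = 1/(C1 + 3*z)


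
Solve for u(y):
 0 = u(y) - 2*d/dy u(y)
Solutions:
 u(y) = C1*exp(y/2)


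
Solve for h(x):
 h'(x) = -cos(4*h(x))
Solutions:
 h(x) = -asin((C1 + exp(8*x))/(C1 - exp(8*x)))/4 + pi/4
 h(x) = asin((C1 + exp(8*x))/(C1 - exp(8*x)))/4


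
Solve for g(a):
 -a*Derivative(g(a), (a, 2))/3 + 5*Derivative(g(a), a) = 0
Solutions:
 g(a) = C1 + C2*a^16


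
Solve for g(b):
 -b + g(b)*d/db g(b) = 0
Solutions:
 g(b) = -sqrt(C1 + b^2)
 g(b) = sqrt(C1 + b^2)


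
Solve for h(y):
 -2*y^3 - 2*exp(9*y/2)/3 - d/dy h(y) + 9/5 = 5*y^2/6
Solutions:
 h(y) = C1 - y^4/2 - 5*y^3/18 + 9*y/5 - 4*exp(9*y/2)/27


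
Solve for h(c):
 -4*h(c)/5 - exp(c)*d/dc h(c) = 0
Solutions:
 h(c) = C1*exp(4*exp(-c)/5)


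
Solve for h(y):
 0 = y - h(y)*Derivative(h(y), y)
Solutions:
 h(y) = -sqrt(C1 + y^2)
 h(y) = sqrt(C1 + y^2)


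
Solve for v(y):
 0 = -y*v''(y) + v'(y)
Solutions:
 v(y) = C1 + C2*y^2


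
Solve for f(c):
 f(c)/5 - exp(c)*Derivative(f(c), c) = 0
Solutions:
 f(c) = C1*exp(-exp(-c)/5)


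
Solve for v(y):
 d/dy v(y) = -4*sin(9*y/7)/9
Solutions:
 v(y) = C1 + 28*cos(9*y/7)/81


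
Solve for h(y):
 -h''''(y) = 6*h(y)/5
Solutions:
 h(y) = (C1*sin(10^(3/4)*3^(1/4)*y/10) + C2*cos(10^(3/4)*3^(1/4)*y/10))*exp(-10^(3/4)*3^(1/4)*y/10) + (C3*sin(10^(3/4)*3^(1/4)*y/10) + C4*cos(10^(3/4)*3^(1/4)*y/10))*exp(10^(3/4)*3^(1/4)*y/10)


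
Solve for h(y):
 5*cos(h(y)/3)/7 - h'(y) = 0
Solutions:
 -5*y/7 - 3*log(sin(h(y)/3) - 1)/2 + 3*log(sin(h(y)/3) + 1)/2 = C1


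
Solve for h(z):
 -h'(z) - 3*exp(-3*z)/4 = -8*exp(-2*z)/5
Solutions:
 h(z) = C1 - 4*exp(-2*z)/5 + exp(-3*z)/4


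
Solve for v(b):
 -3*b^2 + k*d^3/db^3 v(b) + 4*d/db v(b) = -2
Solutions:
 v(b) = C1 + C2*exp(-2*b*sqrt(-1/k)) + C3*exp(2*b*sqrt(-1/k)) + b^3/4 - 3*b*k/8 - b/2


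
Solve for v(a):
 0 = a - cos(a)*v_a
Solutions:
 v(a) = C1 + Integral(a/cos(a), a)


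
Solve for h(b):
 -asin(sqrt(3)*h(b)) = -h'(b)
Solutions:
 Integral(1/asin(sqrt(3)*_y), (_y, h(b))) = C1 + b


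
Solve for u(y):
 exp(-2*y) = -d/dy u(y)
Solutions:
 u(y) = C1 + exp(-2*y)/2


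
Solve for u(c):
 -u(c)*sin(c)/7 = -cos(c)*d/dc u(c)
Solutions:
 u(c) = C1/cos(c)^(1/7)


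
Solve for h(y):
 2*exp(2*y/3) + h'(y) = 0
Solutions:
 h(y) = C1 - 3*exp(2*y/3)


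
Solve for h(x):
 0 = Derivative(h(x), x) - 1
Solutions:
 h(x) = C1 + x


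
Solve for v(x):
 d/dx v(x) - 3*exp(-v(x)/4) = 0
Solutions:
 v(x) = 4*log(C1 + 3*x/4)


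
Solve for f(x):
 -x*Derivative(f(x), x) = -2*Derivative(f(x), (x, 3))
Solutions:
 f(x) = C1 + Integral(C2*airyai(2^(2/3)*x/2) + C3*airybi(2^(2/3)*x/2), x)


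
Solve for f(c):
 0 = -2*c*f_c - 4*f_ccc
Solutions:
 f(c) = C1 + Integral(C2*airyai(-2^(2/3)*c/2) + C3*airybi(-2^(2/3)*c/2), c)


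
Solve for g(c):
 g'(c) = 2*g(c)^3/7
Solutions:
 g(c) = -sqrt(14)*sqrt(-1/(C1 + 2*c))/2
 g(c) = sqrt(14)*sqrt(-1/(C1 + 2*c))/2


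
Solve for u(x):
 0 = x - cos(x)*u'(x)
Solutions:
 u(x) = C1 + Integral(x/cos(x), x)


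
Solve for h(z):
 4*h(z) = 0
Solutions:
 h(z) = 0


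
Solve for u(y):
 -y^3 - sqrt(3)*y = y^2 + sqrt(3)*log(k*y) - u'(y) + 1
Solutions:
 u(y) = C1 + y^4/4 + y^3/3 + sqrt(3)*y^2/2 + sqrt(3)*y*log(k*y) + y*(1 - sqrt(3))


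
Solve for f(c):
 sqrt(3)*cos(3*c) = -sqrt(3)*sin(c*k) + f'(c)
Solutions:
 f(c) = C1 + sqrt(3)*sin(3*c)/3 - sqrt(3)*cos(c*k)/k


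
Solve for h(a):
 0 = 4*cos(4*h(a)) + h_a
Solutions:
 h(a) = -asin((C1 + exp(32*a))/(C1 - exp(32*a)))/4 + pi/4
 h(a) = asin((C1 + exp(32*a))/(C1 - exp(32*a)))/4


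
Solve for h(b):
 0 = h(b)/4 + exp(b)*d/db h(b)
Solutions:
 h(b) = C1*exp(exp(-b)/4)


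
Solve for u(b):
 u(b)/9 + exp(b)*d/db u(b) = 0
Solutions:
 u(b) = C1*exp(exp(-b)/9)


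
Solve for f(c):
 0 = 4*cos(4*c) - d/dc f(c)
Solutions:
 f(c) = C1 + sin(4*c)


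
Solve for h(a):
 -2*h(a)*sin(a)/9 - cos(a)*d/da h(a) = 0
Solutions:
 h(a) = C1*cos(a)^(2/9)


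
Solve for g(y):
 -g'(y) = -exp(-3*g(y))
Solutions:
 g(y) = log(C1 + 3*y)/3
 g(y) = log((-3^(1/3) - 3^(5/6)*I)*(C1 + y)^(1/3)/2)
 g(y) = log((-3^(1/3) + 3^(5/6)*I)*(C1 + y)^(1/3)/2)


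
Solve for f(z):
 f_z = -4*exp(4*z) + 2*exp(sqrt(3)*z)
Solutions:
 f(z) = C1 - exp(4*z) + 2*sqrt(3)*exp(sqrt(3)*z)/3


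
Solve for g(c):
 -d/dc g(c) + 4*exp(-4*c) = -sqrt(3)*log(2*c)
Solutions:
 g(c) = C1 + sqrt(3)*c*log(c) + sqrt(3)*c*(-1 + log(2)) - exp(-4*c)


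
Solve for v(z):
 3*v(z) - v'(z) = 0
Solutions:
 v(z) = C1*exp(3*z)


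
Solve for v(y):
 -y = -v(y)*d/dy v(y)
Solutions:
 v(y) = -sqrt(C1 + y^2)
 v(y) = sqrt(C1 + y^2)


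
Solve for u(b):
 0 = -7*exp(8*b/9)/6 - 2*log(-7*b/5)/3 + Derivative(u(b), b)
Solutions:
 u(b) = C1 + 2*b*log(-b)/3 + 2*b*(-log(5) - 1 + log(7))/3 + 21*exp(8*b/9)/16


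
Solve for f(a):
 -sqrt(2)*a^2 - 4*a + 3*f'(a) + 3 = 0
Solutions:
 f(a) = C1 + sqrt(2)*a^3/9 + 2*a^2/3 - a


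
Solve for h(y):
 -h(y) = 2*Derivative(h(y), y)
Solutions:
 h(y) = C1*exp(-y/2)


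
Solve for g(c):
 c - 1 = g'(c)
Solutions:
 g(c) = C1 + c^2/2 - c


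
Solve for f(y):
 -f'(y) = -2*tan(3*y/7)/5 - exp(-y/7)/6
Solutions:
 f(y) = C1 + 7*log(tan(3*y/7)^2 + 1)/15 - 7*exp(-y/7)/6


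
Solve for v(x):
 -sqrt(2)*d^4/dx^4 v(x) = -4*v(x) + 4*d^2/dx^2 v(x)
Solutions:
 v(x) = C1*exp(-2^(1/4)*x*sqrt(-1 + sqrt(1 + sqrt(2)))) + C2*exp(2^(1/4)*x*sqrt(-1 + sqrt(1 + sqrt(2)))) + C3*sin(2^(1/4)*x*sqrt(1 + sqrt(1 + sqrt(2)))) + C4*cosh(2^(1/4)*x*sqrt(-sqrt(1 + sqrt(2)) - 1))


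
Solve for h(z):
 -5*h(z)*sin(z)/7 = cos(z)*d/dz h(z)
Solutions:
 h(z) = C1*cos(z)^(5/7)


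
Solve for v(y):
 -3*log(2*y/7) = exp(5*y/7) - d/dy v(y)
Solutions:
 v(y) = C1 + 3*y*log(y) + 3*y*(-log(7) - 1 + log(2)) + 7*exp(5*y/7)/5


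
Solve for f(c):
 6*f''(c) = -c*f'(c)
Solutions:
 f(c) = C1 + C2*erf(sqrt(3)*c/6)


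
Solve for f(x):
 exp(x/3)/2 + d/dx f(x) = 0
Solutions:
 f(x) = C1 - 3*exp(x/3)/2


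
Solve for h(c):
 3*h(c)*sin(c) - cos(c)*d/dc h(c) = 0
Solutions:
 h(c) = C1/cos(c)^3


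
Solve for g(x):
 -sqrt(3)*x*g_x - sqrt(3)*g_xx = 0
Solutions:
 g(x) = C1 + C2*erf(sqrt(2)*x/2)


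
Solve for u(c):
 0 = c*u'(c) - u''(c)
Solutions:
 u(c) = C1 + C2*erfi(sqrt(2)*c/2)


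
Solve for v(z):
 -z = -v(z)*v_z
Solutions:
 v(z) = -sqrt(C1 + z^2)
 v(z) = sqrt(C1 + z^2)


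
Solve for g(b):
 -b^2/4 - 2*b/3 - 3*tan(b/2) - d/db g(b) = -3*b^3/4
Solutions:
 g(b) = C1 + 3*b^4/16 - b^3/12 - b^2/3 + 6*log(cos(b/2))


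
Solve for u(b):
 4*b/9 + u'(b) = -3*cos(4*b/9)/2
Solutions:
 u(b) = C1 - 2*b^2/9 - 27*sin(4*b/9)/8


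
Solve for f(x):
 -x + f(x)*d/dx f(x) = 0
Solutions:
 f(x) = -sqrt(C1 + x^2)
 f(x) = sqrt(C1 + x^2)


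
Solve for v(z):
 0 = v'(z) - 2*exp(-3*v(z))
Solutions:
 v(z) = log(C1 + 6*z)/3
 v(z) = log((-3^(1/3) - 3^(5/6)*I)*(C1 + 2*z)^(1/3)/2)
 v(z) = log((-3^(1/3) + 3^(5/6)*I)*(C1 + 2*z)^(1/3)/2)


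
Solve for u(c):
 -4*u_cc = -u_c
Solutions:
 u(c) = C1 + C2*exp(c/4)


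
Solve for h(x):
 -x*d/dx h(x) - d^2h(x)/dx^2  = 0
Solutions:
 h(x) = C1 + C2*erf(sqrt(2)*x/2)


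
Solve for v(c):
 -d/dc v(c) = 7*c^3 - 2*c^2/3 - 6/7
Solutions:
 v(c) = C1 - 7*c^4/4 + 2*c^3/9 + 6*c/7


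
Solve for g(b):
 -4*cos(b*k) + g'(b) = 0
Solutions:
 g(b) = C1 + 4*sin(b*k)/k


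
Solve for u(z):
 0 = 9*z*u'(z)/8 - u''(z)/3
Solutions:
 u(z) = C1 + C2*erfi(3*sqrt(3)*z/4)


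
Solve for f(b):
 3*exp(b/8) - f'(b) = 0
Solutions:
 f(b) = C1 + 24*exp(b/8)


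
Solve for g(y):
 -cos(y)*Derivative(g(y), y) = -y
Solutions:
 g(y) = C1 + Integral(y/cos(y), y)


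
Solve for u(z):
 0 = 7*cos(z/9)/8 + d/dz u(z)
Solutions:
 u(z) = C1 - 63*sin(z/9)/8


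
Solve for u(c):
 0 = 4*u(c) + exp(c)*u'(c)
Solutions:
 u(c) = C1*exp(4*exp(-c))


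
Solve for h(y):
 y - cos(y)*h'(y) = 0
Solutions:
 h(y) = C1 + Integral(y/cos(y), y)


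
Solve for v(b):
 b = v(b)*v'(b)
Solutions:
 v(b) = -sqrt(C1 + b^2)
 v(b) = sqrt(C1 + b^2)


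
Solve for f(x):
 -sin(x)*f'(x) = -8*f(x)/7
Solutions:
 f(x) = C1*(cos(x) - 1)^(4/7)/(cos(x) + 1)^(4/7)


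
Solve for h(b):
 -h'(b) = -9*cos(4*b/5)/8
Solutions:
 h(b) = C1 + 45*sin(4*b/5)/32


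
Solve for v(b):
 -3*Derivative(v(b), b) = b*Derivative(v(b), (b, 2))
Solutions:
 v(b) = C1 + C2/b^2


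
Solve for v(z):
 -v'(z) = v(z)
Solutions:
 v(z) = C1*exp(-z)


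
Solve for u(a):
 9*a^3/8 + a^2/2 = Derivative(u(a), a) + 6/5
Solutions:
 u(a) = C1 + 9*a^4/32 + a^3/6 - 6*a/5


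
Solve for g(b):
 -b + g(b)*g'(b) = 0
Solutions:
 g(b) = -sqrt(C1 + b^2)
 g(b) = sqrt(C1 + b^2)


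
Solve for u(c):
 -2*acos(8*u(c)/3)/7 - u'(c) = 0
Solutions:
 Integral(1/acos(8*_y/3), (_y, u(c))) = C1 - 2*c/7


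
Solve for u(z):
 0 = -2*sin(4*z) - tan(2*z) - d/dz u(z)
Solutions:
 u(z) = C1 + log(cos(2*z))/2 + cos(4*z)/2


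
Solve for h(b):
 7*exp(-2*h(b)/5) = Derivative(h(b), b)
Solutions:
 h(b) = 5*log(-sqrt(C1 + 7*b)) - 5*log(5) + 5*log(10)/2
 h(b) = 5*log(C1 + 7*b)/2 - 5*log(5) + 5*log(10)/2


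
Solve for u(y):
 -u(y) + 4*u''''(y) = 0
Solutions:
 u(y) = C1*exp(-sqrt(2)*y/2) + C2*exp(sqrt(2)*y/2) + C3*sin(sqrt(2)*y/2) + C4*cos(sqrt(2)*y/2)


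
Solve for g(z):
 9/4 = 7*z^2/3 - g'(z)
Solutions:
 g(z) = C1 + 7*z^3/9 - 9*z/4


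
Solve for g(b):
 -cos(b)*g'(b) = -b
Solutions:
 g(b) = C1 + Integral(b/cos(b), b)


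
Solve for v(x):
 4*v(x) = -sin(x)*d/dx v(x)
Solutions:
 v(x) = C1*(cos(x)^2 + 2*cos(x) + 1)/(cos(x)^2 - 2*cos(x) + 1)


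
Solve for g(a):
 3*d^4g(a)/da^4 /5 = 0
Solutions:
 g(a) = C1 + C2*a + C3*a^2 + C4*a^3


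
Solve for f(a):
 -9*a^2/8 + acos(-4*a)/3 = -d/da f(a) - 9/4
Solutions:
 f(a) = C1 + 3*a^3/8 - a*acos(-4*a)/3 - 9*a/4 - sqrt(1 - 16*a^2)/12


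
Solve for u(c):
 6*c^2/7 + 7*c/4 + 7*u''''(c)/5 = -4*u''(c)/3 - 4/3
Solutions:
 u(c) = C1 + C2*c + C3*sin(2*sqrt(105)*c/21) + C4*cos(2*sqrt(105)*c/21) - 3*c^4/56 - 7*c^3/32 + 7*c^2/40


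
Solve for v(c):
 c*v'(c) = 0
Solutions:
 v(c) = C1


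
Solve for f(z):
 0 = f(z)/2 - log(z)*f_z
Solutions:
 f(z) = C1*exp(li(z)/2)


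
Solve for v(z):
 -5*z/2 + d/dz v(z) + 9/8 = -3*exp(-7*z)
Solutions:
 v(z) = C1 + 5*z^2/4 - 9*z/8 + 3*exp(-7*z)/7


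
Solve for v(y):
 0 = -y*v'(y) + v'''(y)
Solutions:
 v(y) = C1 + Integral(C2*airyai(y) + C3*airybi(y), y)


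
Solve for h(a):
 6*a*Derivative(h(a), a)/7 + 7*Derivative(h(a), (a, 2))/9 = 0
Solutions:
 h(a) = C1 + C2*erf(3*sqrt(3)*a/7)


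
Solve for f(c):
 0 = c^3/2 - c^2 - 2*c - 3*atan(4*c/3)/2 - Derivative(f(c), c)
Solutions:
 f(c) = C1 + c^4/8 - c^3/3 - c^2 - 3*c*atan(4*c/3)/2 + 9*log(16*c^2 + 9)/16


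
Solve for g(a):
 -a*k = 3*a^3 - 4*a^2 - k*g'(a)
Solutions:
 g(a) = C1 + 3*a^4/(4*k) - 4*a^3/(3*k) + a^2/2


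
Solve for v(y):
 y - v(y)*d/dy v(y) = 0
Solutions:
 v(y) = -sqrt(C1 + y^2)
 v(y) = sqrt(C1 + y^2)


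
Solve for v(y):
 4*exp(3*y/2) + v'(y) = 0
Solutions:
 v(y) = C1 - 8*exp(3*y/2)/3


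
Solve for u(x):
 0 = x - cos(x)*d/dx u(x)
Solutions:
 u(x) = C1 + Integral(x/cos(x), x)


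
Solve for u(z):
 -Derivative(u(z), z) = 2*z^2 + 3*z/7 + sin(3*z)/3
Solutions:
 u(z) = C1 - 2*z^3/3 - 3*z^2/14 + cos(3*z)/9


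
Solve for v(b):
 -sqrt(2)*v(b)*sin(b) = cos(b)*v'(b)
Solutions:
 v(b) = C1*cos(b)^(sqrt(2))


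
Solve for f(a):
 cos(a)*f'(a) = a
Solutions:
 f(a) = C1 + Integral(a/cos(a), a)


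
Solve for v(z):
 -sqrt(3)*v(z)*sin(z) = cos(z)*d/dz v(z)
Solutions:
 v(z) = C1*cos(z)^(sqrt(3))


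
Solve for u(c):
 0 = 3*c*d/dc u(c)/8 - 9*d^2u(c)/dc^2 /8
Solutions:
 u(c) = C1 + C2*erfi(sqrt(6)*c/6)


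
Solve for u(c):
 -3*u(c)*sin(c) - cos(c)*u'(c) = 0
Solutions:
 u(c) = C1*cos(c)^3


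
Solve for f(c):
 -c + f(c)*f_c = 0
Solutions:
 f(c) = -sqrt(C1 + c^2)
 f(c) = sqrt(C1 + c^2)


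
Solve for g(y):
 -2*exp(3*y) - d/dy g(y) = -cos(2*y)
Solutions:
 g(y) = C1 - 2*exp(3*y)/3 + sin(2*y)/2


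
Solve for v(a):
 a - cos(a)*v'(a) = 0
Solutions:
 v(a) = C1 + Integral(a/cos(a), a)


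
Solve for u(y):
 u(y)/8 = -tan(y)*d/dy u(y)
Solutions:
 u(y) = C1/sin(y)^(1/8)


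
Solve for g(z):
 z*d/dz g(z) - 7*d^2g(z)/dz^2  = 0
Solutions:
 g(z) = C1 + C2*erfi(sqrt(14)*z/14)


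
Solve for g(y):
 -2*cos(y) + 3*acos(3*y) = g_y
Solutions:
 g(y) = C1 + 3*y*acos(3*y) - sqrt(1 - 9*y^2) - 2*sin(y)


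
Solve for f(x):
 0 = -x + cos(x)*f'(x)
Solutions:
 f(x) = C1 + Integral(x/cos(x), x)


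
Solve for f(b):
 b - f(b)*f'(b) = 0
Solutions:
 f(b) = -sqrt(C1 + b^2)
 f(b) = sqrt(C1 + b^2)


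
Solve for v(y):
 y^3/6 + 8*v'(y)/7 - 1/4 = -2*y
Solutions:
 v(y) = C1 - 7*y^4/192 - 7*y^2/8 + 7*y/32


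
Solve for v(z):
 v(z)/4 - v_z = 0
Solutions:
 v(z) = C1*exp(z/4)
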